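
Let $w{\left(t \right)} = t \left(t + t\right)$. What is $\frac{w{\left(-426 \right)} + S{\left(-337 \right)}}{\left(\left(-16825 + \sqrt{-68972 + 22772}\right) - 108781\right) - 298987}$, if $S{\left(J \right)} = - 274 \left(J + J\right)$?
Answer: $- \frac{77506338468}{60093087283} - \frac{5476280 i \sqrt{462}}{180279261849} \approx -1.2898 - 0.00065292 i$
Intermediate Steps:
$S{\left(J \right)} = - 548 J$ ($S{\left(J \right)} = - 274 \cdot 2 J = - 548 J$)
$w{\left(t \right)} = 2 t^{2}$ ($w{\left(t \right)} = t 2 t = 2 t^{2}$)
$\frac{w{\left(-426 \right)} + S{\left(-337 \right)}}{\left(\left(-16825 + \sqrt{-68972 + 22772}\right) - 108781\right) - 298987} = \frac{2 \left(-426\right)^{2} - -184676}{\left(\left(-16825 + \sqrt{-68972 + 22772}\right) - 108781\right) - 298987} = \frac{2 \cdot 181476 + 184676}{\left(\left(-16825 + \sqrt{-46200}\right) - 108781\right) - 298987} = \frac{362952 + 184676}{\left(\left(-16825 + 10 i \sqrt{462}\right) - 108781\right) - 298987} = \frac{547628}{\left(-125606 + 10 i \sqrt{462}\right) - 298987} = \frac{547628}{-424593 + 10 i \sqrt{462}}$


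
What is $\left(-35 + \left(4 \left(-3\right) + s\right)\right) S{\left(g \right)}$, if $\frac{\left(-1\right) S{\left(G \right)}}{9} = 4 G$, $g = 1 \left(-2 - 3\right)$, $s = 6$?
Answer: $-7380$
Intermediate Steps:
$g = -5$ ($g = 1 \left(-5\right) = -5$)
$S{\left(G \right)} = - 36 G$ ($S{\left(G \right)} = - 9 \cdot 4 G = - 36 G$)
$\left(-35 + \left(4 \left(-3\right) + s\right)\right) S{\left(g \right)} = \left(-35 + \left(4 \left(-3\right) + 6\right)\right) \left(\left(-36\right) \left(-5\right)\right) = \left(-35 + \left(-12 + 6\right)\right) 180 = \left(-35 - 6\right) 180 = \left(-41\right) 180 = -7380$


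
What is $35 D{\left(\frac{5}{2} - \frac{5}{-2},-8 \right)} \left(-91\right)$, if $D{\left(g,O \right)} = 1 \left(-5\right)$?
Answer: $15925$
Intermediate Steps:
$D{\left(g,O \right)} = -5$
$35 D{\left(\frac{5}{2} - \frac{5}{-2},-8 \right)} \left(-91\right) = 35 \left(-5\right) \left(-91\right) = \left(-175\right) \left(-91\right) = 15925$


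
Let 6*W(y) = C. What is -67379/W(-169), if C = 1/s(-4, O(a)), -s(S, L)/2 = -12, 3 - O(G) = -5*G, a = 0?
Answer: -9702576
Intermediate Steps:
O(G) = 3 + 5*G (O(G) = 3 - (-5)*G = 3 + 5*G)
s(S, L) = 24 (s(S, L) = -2*(-12) = 24)
C = 1/24 ≈ 0.041667
W(y) = 1/144 (W(y) = (⅙)*(1/24) = 1/144)
-67379/W(-169) = -67379/1/144 = -67379*144 = -9702576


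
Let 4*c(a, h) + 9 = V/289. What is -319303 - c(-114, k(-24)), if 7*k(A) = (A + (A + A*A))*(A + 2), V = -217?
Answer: -184555725/578 ≈ -3.1930e+5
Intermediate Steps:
k(A) = (2 + A)*(A**2 + 2*A)/7 (k(A) = ((A + (A + A*A))*(A + 2))/7 = ((A + (A + A**2))*(2 + A))/7 = ((A**2 + 2*A)*(2 + A))/7 = ((2 + A)*(A**2 + 2*A))/7 = (2 + A)*(A**2 + 2*A)/7)
c(a, h) = -1409/578 (c(a, h) = -9/4 + (-217/289)/4 = -9/4 + (-217*1/289)/4 = -9/4 + (1/4)*(-217/289) = -9/4 - 217/1156 = -1409/578)
-319303 - c(-114, k(-24)) = -319303 - 1*(-1409/578) = -319303 + 1409/578 = -184555725/578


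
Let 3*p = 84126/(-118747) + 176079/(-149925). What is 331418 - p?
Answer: 5900293543721071/17803143975 ≈ 3.3142e+5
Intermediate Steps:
p = -11173814521/17803143975 (p = (84126/(-118747) + 176079/(-149925))/3 = (84126*(-1/118747) + 176079*(-1/149925))/3 = (-84126/118747 - 58693/49975)/3 = (⅓)*(-11173814521/5934381325) = -11173814521/17803143975 ≈ -0.62763)
331418 - p = 331418 - 1*(-11173814521/17803143975) = 331418 + 11173814521/17803143975 = 5900293543721071/17803143975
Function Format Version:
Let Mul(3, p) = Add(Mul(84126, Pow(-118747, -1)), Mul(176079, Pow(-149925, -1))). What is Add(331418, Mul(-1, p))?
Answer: Rational(5900293543721071, 17803143975) ≈ 3.3142e+5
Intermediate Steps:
p = Rational(-11173814521, 17803143975) (p = Mul(Rational(1, 3), Add(Mul(84126, Pow(-118747, -1)), Mul(176079, Pow(-149925, -1)))) = Mul(Rational(1, 3), Add(Mul(84126, Rational(-1, 118747)), Mul(176079, Rational(-1, 149925)))) = Mul(Rational(1, 3), Add(Rational(-84126, 118747), Rational(-58693, 49975))) = Mul(Rational(1, 3), Rational(-11173814521, 5934381325)) = Rational(-11173814521, 17803143975) ≈ -0.62763)
Add(331418, Mul(-1, p)) = Add(331418, Mul(-1, Rational(-11173814521, 17803143975))) = Add(331418, Rational(11173814521, 17803143975)) = Rational(5900293543721071, 17803143975)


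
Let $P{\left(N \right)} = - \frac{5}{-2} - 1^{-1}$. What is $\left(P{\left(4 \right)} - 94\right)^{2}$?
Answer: $\frac{34225}{4} \approx 8556.3$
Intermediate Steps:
$P{\left(N \right)} = \frac{3}{2}$ ($P{\left(N \right)} = \left(-5\right) \left(- \frac{1}{2}\right) - 1 = \frac{5}{2} - 1 = \frac{3}{2}$)
$\left(P{\left(4 \right)} - 94\right)^{2} = \left(\frac{3}{2} - 94\right)^{2} = \left(- \frac{185}{2}\right)^{2} = \frac{34225}{4}$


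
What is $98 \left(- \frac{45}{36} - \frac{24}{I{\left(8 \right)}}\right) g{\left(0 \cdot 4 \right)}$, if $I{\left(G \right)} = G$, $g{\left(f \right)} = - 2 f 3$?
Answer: $0$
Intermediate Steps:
$g{\left(f \right)} = - 6 f$
$98 \left(- \frac{45}{36} - \frac{24}{I{\left(8 \right)}}\right) g{\left(0 \cdot 4 \right)} = 98 \left(- \frac{45}{36} - \frac{24}{8}\right) \left(- 6 \cdot 0 \cdot 4\right) = 98 \left(\left(-45\right) \frac{1}{36} - 3\right) \left(\left(-6\right) 0\right) = 98 \left(- \frac{5}{4} - 3\right) 0 = 98 \left(- \frac{17}{4}\right) 0 = \left(- \frac{833}{2}\right) 0 = 0$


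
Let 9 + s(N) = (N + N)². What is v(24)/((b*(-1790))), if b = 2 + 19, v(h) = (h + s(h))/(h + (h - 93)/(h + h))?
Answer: -6184/2261665 ≈ -0.0027343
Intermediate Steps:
s(N) = -9 + 4*N² (s(N) = -9 + (N + N)² = -9 + (2*N)² = -9 + 4*N²)
v(h) = (-9 + h + 4*h²)/(h + (-93 + h)/(2*h)) (v(h) = (h + (-9 + 4*h²))/(h + (h - 93)/(h + h)) = (-9 + h + 4*h²)/(h + (-93 + h)/((2*h))) = (-9 + h + 4*h²)/(h + (-93 + h)*(1/(2*h))) = (-9 + h + 4*h²)/(h + (-93 + h)/(2*h)))
b = 21
v(24)/((b*(-1790))) = (2*24*(-9 + 24 + 4*24²)/(-93 + 24 + 2*24²))/((21*(-1790))) = (2*24*(-9 + 24 + 4*576)/(-93 + 24 + 2*576))/(-37590) = (2*24*(-9 + 24 + 2304)/(-93 + 24 + 1152))*(-1/37590) = (2*24*2319/1083)*(-1/37590) = (2*24*(1/1083)*2319)*(-1/37590) = (37104/361)*(-1/37590) = -6184/2261665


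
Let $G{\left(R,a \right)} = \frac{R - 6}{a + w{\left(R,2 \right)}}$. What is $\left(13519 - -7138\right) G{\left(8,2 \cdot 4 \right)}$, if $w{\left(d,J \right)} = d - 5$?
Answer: $\frac{41314}{11} \approx 3755.8$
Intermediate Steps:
$w{\left(d,J \right)} = -5 + d$ ($w{\left(d,J \right)} = d - 5 = -5 + d$)
$G{\left(R,a \right)} = \frac{-6 + R}{-5 + R + a}$ ($G{\left(R,a \right)} = \frac{R - 6}{a + \left(-5 + R\right)} = \frac{-6 + R}{-5 + R + a}$)
$\left(13519 - -7138\right) G{\left(8,2 \cdot 4 \right)} = \left(13519 - -7138\right) \frac{-6 + 8}{-5 + 8 + 2 \cdot 4} = \left(13519 + 7138\right) \frac{1}{-5 + 8 + 8} \cdot 2 = 20657 \cdot \frac{1}{11} \cdot 2 = 20657 \cdot \frac{2}{11} = \frac{41314}{11}$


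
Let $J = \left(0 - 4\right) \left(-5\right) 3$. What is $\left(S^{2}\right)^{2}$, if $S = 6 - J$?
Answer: $8503056$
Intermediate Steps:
$J = 60$ ($J = \left(-4\right) \left(-5\right) 3 = 20 \cdot 3 = 60$)
$S = -54$ ($S = 6 - 60 = -54$)
$\left(S^{2}\right)^{2} = \left(\left(-54\right)^{2}\right)^{2} = 2916^{2} = 8503056$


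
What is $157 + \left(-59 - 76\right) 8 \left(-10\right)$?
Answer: $10957$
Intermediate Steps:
$157 + \left(-59 - 76\right) 8 \left(-10\right) = 157 - -10800 = 157 + 10800 = 10957$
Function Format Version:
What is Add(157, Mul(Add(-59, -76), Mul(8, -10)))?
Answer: 10957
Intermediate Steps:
Add(157, Mul(Add(-59, -76), Mul(8, -10))) = Add(157, Mul(-135, -80)) = Add(157, 10800) = 10957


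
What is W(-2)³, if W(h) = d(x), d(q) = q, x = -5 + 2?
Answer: -27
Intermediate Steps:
x = -3
W(h) = -3
W(-2)³ = (-3)³ = -27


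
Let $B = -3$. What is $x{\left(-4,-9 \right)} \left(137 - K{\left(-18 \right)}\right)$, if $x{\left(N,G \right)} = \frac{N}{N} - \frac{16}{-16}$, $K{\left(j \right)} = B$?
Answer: $280$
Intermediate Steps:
$K{\left(j \right)} = -3$
$x{\left(N,G \right)} = 2$ ($x{\left(N,G \right)} = 1 - -1 = 1 + 1 = 2$)
$x{\left(-4,-9 \right)} \left(137 - K{\left(-18 \right)}\right) = 2 \left(137 - -3\right) = 2 \left(137 + 3\right) = 2 \cdot 140 = 280$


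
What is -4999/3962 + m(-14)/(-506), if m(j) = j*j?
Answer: -1653023/1002386 ≈ -1.6491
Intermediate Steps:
m(j) = j²
-4999/3962 + m(-14)/(-506) = -4999/3962 + (-14)²/(-506) = -4999*1/3962 + 196*(-1/506) = -4999/3962 - 98/253 = -1653023/1002386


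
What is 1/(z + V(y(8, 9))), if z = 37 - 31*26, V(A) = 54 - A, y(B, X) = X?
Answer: -1/724 ≈ -0.0013812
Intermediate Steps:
z = -769 (z = 37 - 806 = -769)
1/(z + V(y(8, 9))) = 1/(-769 + (54 - 1*9)) = 1/(-769 + (54 - 9)) = 1/(-769 + 45) = 1/(-724) = -1/724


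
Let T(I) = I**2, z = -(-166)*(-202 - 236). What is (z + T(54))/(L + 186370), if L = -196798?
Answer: 5816/869 ≈ 6.6927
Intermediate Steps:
z = -72708 (z = -(-166)*(-438) = -1*72708 = -72708)
(z + T(54))/(L + 186370) = (-72708 + 54**2)/(-196798 + 186370) = (-72708 + 2916)/(-10428) = -69792*(-1/10428) = 5816/869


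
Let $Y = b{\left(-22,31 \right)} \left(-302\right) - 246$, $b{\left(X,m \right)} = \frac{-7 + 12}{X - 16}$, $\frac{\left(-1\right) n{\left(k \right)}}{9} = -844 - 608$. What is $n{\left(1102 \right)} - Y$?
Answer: $\frac{252211}{19} \approx 13274.0$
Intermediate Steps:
$n{\left(k \right)} = 13068$ ($n{\left(k \right)} = - 9 \left(-844 - 608\right) = \left(-9\right) \left(-1452\right) = 13068$)
$b{\left(X,m \right)} = \frac{5}{-16 + X}$
$Y = - \frac{3919}{19}$ ($Y = \frac{5}{-16 - 22} \left(-302\right) - 246 = \frac{5}{-38} \left(-302\right) - 246 = 5 \left(- \frac{1}{38}\right) \left(-302\right) - 246 = \left(- \frac{5}{38}\right) \left(-302\right) - 246 = \frac{755}{19} - 246 = - \frac{3919}{19} \approx -206.26$)
$n{\left(1102 \right)} - Y = 13068 - - \frac{3919}{19} = 13068 + \frac{3919}{19} = \frac{252211}{19}$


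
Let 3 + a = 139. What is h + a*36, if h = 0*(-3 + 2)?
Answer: 4896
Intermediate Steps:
a = 136 (a = -3 + 139 = 136)
h = 0 (h = 0*(-1) = 0)
h + a*36 = 0 + 136*36 = 0 + 4896 = 4896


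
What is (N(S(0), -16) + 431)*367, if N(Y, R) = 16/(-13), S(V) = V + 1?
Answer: 2050429/13 ≈ 1.5773e+5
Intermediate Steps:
S(V) = 1 + V
N(Y, R) = -16/13 (N(Y, R) = 16*(-1/13) = -16/13)
(N(S(0), -16) + 431)*367 = (-16/13 + 431)*367 = (5587/13)*367 = 2050429/13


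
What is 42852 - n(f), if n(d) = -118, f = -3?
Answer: 42970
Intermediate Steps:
42852 - n(f) = 42852 - 1*(-118) = 42852 + 118 = 42970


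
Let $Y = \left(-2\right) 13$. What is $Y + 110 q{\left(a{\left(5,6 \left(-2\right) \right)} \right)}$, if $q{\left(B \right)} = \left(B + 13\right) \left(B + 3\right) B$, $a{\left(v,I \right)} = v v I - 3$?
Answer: $-2899710026$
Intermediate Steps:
$a{\left(v,I \right)} = -3 + I v^{2}$ ($a{\left(v,I \right)} = v^{2} I - 3 = I v^{2} - 3 = -3 + I v^{2}$)
$Y = -26$
$q{\left(B \right)} = B \left(3 + B\right) \left(13 + B\right)$ ($q{\left(B \right)} = \left(13 + B\right) \left(3 + B\right) B = \left(3 + B\right) \left(13 + B\right) B = B \left(3 + B\right) \left(13 + B\right)$)
$Y + 110 q{\left(a{\left(5,6 \left(-2\right) \right)} \right)} = -26 + 110 \left(-3 + 6 \left(-2\right) 5^{2}\right) \left(39 + \left(-3 + 6 \left(-2\right) 5^{2}\right)^{2} + 16 \left(-3 + 6 \left(-2\right) 5^{2}\right)\right) = -26 + 110 \left(-3 - 300\right) \left(39 + \left(-3 - 300\right)^{2} + 16 \left(-3 - 300\right)\right) = -26 + 110 \left(- 303 \left(39 + \left(-303\right)^{2} + 16 \left(-303\right)\right)\right) = -26 + 110 \left(- 303 \left(39 + 91809 - 4848\right)\right) = -26 + 110 \left(\left(-303\right) 87000\right) = -26 + 110 \left(-26361000\right) = -26 - 2899710000 = -2899710026$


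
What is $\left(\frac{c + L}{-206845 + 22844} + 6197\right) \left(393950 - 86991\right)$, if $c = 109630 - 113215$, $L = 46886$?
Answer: $\frac{349997996425264}{184001} \approx 1.9022 \cdot 10^{9}$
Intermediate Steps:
$c = -3585$ ($c = 109630 - 113215 = -3585$)
$\left(\frac{c + L}{-206845 + 22844} + 6197\right) \left(393950 - 86991\right) = \left(\frac{-3585 + 46886}{-206845 + 22844} + 6197\right) \left(393950 - 86991\right) = \left(\frac{43301}{-184001} + 6197\right) 306959 = \left(43301 \left(- \frac{1}{184001}\right) + 6197\right) 306959 = \left(- \frac{43301}{184001} + 6197\right) 306959 = \frac{1140210896}{184001} \cdot 306959 = \frac{349997996425264}{184001}$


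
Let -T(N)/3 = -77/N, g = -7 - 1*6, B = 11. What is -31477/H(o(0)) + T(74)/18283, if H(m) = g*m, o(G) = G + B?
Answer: 42586588367/193470706 ≈ 220.12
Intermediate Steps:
g = -13 (g = -7 - 6 = -13)
o(G) = 11 + G (o(G) = G + 11 = 11 + G)
H(m) = -13*m
T(N) = 231/N (T(N) = -(-231)/N = 231/N)
-31477/H(o(0)) + T(74)/18283 = -31477*(-1/(13*(11 + 0))) + (231/74)/18283 = -31477/((-13*11)) + (231*(1/74))*(1/18283) = -31477/(-143) + (231/74)*(1/18283) = -31477*(-1/143) + 231/1352942 = 31477/143 + 231/1352942 = 42586588367/193470706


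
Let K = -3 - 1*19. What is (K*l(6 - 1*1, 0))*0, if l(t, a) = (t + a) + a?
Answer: 0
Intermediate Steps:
K = -22 (K = -3 - 19 = -22)
l(t, a) = t + 2*a (l(t, a) = (a + t) + a = t + 2*a)
(K*l(6 - 1*1, 0))*0 = -22*((6 - 1*1) + 2*0)*0 = -22*((6 - 1) + 0)*0 = -22*(5 + 0)*0 = -22*5*0 = -110*0 = 0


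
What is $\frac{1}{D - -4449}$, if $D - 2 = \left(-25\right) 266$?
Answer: $- \frac{1}{2199} \approx -0.00045475$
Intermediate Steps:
$D = -6648$ ($D = 2 - 6650 = -6648$)
$\frac{1}{D - -4449} = \frac{1}{-6648 - -4449} = \frac{1}{-6648 + 4449} = \frac{1}{-2199} = - \frac{1}{2199}$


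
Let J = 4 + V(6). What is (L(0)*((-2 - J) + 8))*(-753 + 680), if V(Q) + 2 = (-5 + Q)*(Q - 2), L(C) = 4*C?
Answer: 0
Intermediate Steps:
V(Q) = -2 + (-5 + Q)*(-2 + Q) (V(Q) = -2 + (-5 + Q)*(Q - 2) = -2 + (-5 + Q)*(-2 + Q))
J = 6 (J = 4 + (8 + 6² - 7*6) = 4 + (8 + 36 - 42) = 4 + 2 = 6)
(L(0)*((-2 - J) + 8))*(-753 + 680) = ((4*0)*((-2 - 1*6) + 8))*(-753 + 680) = (0*((-2 - 6) + 8))*(-73) = (0*(-8 + 8))*(-73) = (0*0)*(-73) = 0*(-73) = 0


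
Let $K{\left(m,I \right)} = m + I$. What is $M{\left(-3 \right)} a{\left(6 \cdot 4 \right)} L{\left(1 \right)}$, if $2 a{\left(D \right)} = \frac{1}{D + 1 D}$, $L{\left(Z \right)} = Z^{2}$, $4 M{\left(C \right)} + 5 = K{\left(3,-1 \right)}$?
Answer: $- \frac{1}{128} \approx -0.0078125$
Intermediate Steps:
$K{\left(m,I \right)} = I + m$
$M{\left(C \right)} = - \frac{3}{4}$ ($M{\left(C \right)} = - \frac{5}{4} + \frac{-1 + 3}{4} = - \frac{5}{4} + \frac{1}{4} \cdot 2 = - \frac{5}{4} + \frac{1}{2} = - \frac{3}{4}$)
$a{\left(D \right)} = \frac{1}{4 D}$ ($a{\left(D \right)} = \frac{1}{2 \left(D + 1 D\right)} = \frac{1}{2 \left(D + D\right)} = \frac{1}{2 \cdot 2 D} = \frac{\frac{1}{2} \frac{1}{D}}{2} = \frac{1}{4 D}$)
$M{\left(-3 \right)} a{\left(6 \cdot 4 \right)} L{\left(1 \right)} = - \frac{3 \frac{1}{4 \cdot 6 \cdot 4}}{4} \cdot 1^{2} = - \frac{3 \frac{1}{4 \cdot 24}}{4} \cdot 1 = - \frac{3 \cdot \frac{1}{4} \cdot \frac{1}{24}}{4} \cdot 1 = \left(- \frac{3}{4}\right) \frac{1}{96} \cdot 1 = \left(- \frac{1}{128}\right) 1 = - \frac{1}{128}$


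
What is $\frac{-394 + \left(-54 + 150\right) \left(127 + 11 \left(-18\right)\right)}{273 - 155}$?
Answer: $- \frac{3605}{59} \approx -61.102$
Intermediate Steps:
$\frac{-394 + \left(-54 + 150\right) \left(127 + 11 \left(-18\right)\right)}{273 - 155} = \frac{-394 + 96 \left(127 - 198\right)}{118} = \left(-394 + 96 \left(-71\right)\right) \frac{1}{118} = \left(-394 - 6816\right) \frac{1}{118} = \left(-7210\right) \frac{1}{118} = - \frac{3605}{59}$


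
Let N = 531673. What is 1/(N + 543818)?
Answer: 1/1075491 ≈ 9.2981e-7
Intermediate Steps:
1/(N + 543818) = 1/(531673 + 543818) = 1/1075491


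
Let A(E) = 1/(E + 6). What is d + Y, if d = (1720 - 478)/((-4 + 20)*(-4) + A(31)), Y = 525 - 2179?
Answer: -440108/263 ≈ -1673.4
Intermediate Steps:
A(E) = 1/(6 + E)
Y = -1654
d = -5106/263 (d = (1720 - 478)/((-4 + 20)*(-4) + 1/(6 + 31)) = 1242/(16*(-4) + 1/37) = 1242/(-64 + 1/37) = 1242/(-2367/37) = 1242*(-37/2367) = -5106/263 ≈ -19.414)
d + Y = -5106/263 - 1654 = -440108/263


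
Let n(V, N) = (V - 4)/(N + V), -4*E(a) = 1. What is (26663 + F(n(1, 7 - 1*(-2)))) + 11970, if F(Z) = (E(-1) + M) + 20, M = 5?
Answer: 154631/4 ≈ 38658.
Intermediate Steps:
E(a) = -1/4 (E(a) = -1/4*1 = -1/4)
n(V, N) = (-4 + V)/(N + V)
F(Z) = 99/4 (F(Z) = (-1/4 + 5) + 20 = 19/4 + 20 = 99/4)
(26663 + F(n(1, 7 - 1*(-2)))) + 11970 = (26663 + 99/4) + 11970 = 106751/4 + 11970 = 154631/4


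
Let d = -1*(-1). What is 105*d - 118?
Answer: -13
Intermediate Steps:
d = 1
105*d - 118 = 105*1 - 118 = 105 - 118 = -13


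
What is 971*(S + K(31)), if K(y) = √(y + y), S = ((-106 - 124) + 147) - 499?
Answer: -565122 + 971*√62 ≈ -5.5748e+5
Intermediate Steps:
S = -582 (S = (-230 + 147) - 499 = -83 - 499 = -582)
K(y) = √2*√y (K(y) = √(2*y) = √2*√y)
971*(S + K(31)) = 971*(-582 + √2*√31) = 971*(-582 + √62) = -565122 + 971*√62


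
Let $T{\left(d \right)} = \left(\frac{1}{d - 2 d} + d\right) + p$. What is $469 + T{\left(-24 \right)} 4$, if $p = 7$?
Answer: $\frac{2407}{6} \approx 401.17$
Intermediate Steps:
$T{\left(d \right)} = 7 + d - \frac{1}{d}$ ($T{\left(d \right)} = \left(\frac{1}{d - 2 d} + d\right) + 7 = \left(\frac{1}{\left(-1\right) d} + d\right) + 7 = \left(- \frac{1}{d} + d\right) + 7 = \left(d - \frac{1}{d}\right) + 7 = 7 + d - \frac{1}{d}$)
$469 + T{\left(-24 \right)} 4 = 469 + \left(7 - 24 - \frac{1}{-24}\right) 4 = 469 + \left(7 - 24 - - \frac{1}{24}\right) 4 = 469 + \left(7 - 24 + \frac{1}{24}\right) 4 = 469 - \frac{407}{6} = \frac{2407}{6}$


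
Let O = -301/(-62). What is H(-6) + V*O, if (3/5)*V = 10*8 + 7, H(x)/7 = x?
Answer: 41041/62 ≈ 661.95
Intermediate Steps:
H(x) = 7*x
V = 145 (V = 5*(10*8 + 7)/3 = 5*(80 + 7)/3 = (5/3)*87 = 145)
O = 301/62 (O = -301*(-1/62) = 301/62 ≈ 4.8548)
H(-6) + V*O = 7*(-6) + 145*(301/62) = -42 + 43645/62 = 41041/62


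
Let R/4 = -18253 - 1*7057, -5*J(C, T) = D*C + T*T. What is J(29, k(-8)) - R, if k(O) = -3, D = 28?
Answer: 505379/5 ≈ 1.0108e+5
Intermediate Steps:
J(C, T) = -28*C/5 - T²/5 (J(C, T) = -(28*C + T*T)/5 = -(28*C + T²)/5 = -(T² + 28*C)/5 = -28*C/5 - T²/5)
R = -101240 (R = 4*(-18253 - 1*7057) = 4*(-18253 - 7057) = 4*(-25310) = -101240)
J(29, k(-8)) - R = (-28/5*29 - ⅕*(-3)²) - 1*(-101240) = (-812/5 - ⅕*9) + 101240 = (-812/5 - 9/5) + 101240 = -821/5 + 101240 = 505379/5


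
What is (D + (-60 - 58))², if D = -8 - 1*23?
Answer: 22201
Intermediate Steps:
D = -31 (D = -8 - 23 = -31)
(D + (-60 - 58))² = (-31 + (-60 - 58))² = (-31 - 118)² = (-149)² = 22201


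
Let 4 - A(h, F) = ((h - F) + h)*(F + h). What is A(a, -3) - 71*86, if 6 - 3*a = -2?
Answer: -54893/9 ≈ -6099.2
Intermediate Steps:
a = 8/3 (a = 2 - ⅓*(-2) = 2 + ⅔ = 8/3 ≈ 2.6667)
A(h, F) = 4 - (F + h)*(-F + 2*h) (A(h, F) = 4 - ((h - F) + h)*(F + h) = 4 - (-F + 2*h)*(F + h) = 4 - (F + h)*(-F + 2*h))
A(a, -3) - 71*86 = (4 + (-3)² - 2*(8/3)² - 1*(-3)*8/3) - 71*86 = (4 + 9 - 2*64/9 + 8) - 6106 = (4 + 9 - 128/9 + 8) - 6106 = 61/9 - 6106 = -54893/9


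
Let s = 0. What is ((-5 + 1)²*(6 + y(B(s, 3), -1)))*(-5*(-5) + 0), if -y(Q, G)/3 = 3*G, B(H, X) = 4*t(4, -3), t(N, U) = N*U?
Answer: 6000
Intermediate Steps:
B(H, X) = -48 (B(H, X) = 4*(4*(-3)) = 4*(-12) = -48)
y(Q, G) = -9*G
((-5 + 1)²*(6 + y(B(s, 3), -1)))*(-5*(-5) + 0) = ((-5 + 1)²*(6 - 9*(-1)))*(-5*(-5) + 0) = ((-4)²*(6 + 9))*(25 + 0) = (16*15)*25 = 240*25 = 6000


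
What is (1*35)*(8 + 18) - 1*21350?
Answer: -20440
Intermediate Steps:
(1*35)*(8 + 18) - 1*21350 = 35*26 - 21350 = 910 - 21350 = -20440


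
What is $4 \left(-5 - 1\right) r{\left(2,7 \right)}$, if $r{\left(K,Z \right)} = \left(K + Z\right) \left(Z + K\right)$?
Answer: $-1944$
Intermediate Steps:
$r{\left(K,Z \right)} = \left(K + Z\right)^{2}$ ($r{\left(K,Z \right)} = \left(K + Z\right) \left(K + Z\right) = \left(K + Z\right)^{2}$)
$4 \left(-5 - 1\right) r{\left(2,7 \right)} = 4 \left(-5 - 1\right) \left(2 + 7\right)^{2} = 4 \left(-5 - 1\right) 9^{2} = 4 \left(-6\right) 81 = \left(-24\right) 81 = -1944$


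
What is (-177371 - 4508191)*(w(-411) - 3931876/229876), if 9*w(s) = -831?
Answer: 29468780138280/57469 ≈ 5.1278e+8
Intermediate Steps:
w(s) = -277/3 (w(s) = (⅑)*(-831) = -277/3)
(-177371 - 4508191)*(w(-411) - 3931876/229876) = (-177371 - 4508191)*(-277/3 - 3931876/229876) = -4685562*(-277/3 - 3931876*1/229876) = -4685562*(-277/3 - 982969/57469) = -4685562*(-18867820/172407) = 29468780138280/57469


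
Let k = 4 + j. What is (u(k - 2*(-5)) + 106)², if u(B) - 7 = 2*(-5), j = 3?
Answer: 10609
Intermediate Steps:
k = 7 (k = 4 + 3 = 7)
u(B) = -3 (u(B) = 7 + 2*(-5) = 7 - 10 = -3)
(u(k - 2*(-5)) + 106)² = (-3 + 106)² = 103² = 10609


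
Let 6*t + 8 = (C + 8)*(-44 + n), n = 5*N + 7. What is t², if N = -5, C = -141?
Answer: 1885129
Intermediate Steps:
n = -18 (n = 5*(-5) + 7 = -25 + 7 = -18)
t = 1373 (t = -4/3 + ((-141 + 8)*(-44 - 18))/6 = -4/3 + (-133*(-62))/6 = -4/3 + (⅙)*8246 = -4/3 + 4123/3 = 1373)
t² = 1373² = 1885129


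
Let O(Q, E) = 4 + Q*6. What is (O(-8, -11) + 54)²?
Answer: 100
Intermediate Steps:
O(Q, E) = 4 + 6*Q
(O(-8, -11) + 54)² = ((4 + 6*(-8)) + 54)² = ((4 - 48) + 54)² = (-44 + 54)² = 10² = 100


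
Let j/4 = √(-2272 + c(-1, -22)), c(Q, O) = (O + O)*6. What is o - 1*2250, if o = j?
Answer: -2250 + 8*I*√634 ≈ -2250.0 + 201.43*I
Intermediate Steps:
c(Q, O) = 12*O (c(Q, O) = (2*O)*6 = 12*O)
j = 8*I*√634 (j = 4*√(-2272 + 12*(-22)) = 4*√(-2272 - 264) = 4*√(-2536) = 4*(2*I*√634) = 8*I*√634 ≈ 201.43*I)
o = 8*I*√634 ≈ 201.43*I
o - 1*2250 = 8*I*√634 - 1*2250 = 8*I*√634 - 2250 = -2250 + 8*I*√634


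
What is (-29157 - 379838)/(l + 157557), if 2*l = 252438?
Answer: -408995/283776 ≈ -1.4413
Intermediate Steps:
l = 126219 (l = (1/2)*252438 = 126219)
(-29157 - 379838)/(l + 157557) = (-29157 - 379838)/(126219 + 157557) = -408995/283776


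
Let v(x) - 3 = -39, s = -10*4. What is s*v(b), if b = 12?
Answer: 1440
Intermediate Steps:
s = -40
v(x) = -36 (v(x) = 3 - 39 = -36)
s*v(b) = -40*(-36) = 1440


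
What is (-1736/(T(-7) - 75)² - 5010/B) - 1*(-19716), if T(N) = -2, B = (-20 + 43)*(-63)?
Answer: 1152447146/58443 ≈ 19719.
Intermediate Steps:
B = -1449 (B = 23*(-63) = -1449)
(-1736/(T(-7) - 75)² - 5010/B) - 1*(-19716) = (-1736/(-2 - 75)² - 5010/(-1449)) - 1*(-19716) = (-1736/((-77)²) - 5010*(-1/1449)) + 19716 = (-1736/5929 + 1670/483) + 19716 = (-1736*1/5929 + 1670/483) + 19716 = (-248/847 + 1670/483) + 19716 = 184958/58443 + 19716 = 1152447146/58443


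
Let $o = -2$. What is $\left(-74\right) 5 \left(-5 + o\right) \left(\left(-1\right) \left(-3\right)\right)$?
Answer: $7770$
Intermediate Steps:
$\left(-74\right) 5 \left(-5 + o\right) \left(\left(-1\right) \left(-3\right)\right) = \left(-74\right) 5 \left(-5 - 2\right) \left(\left(-1\right) \left(-3\right)\right) = - 370 \left(\left(-7\right) 3\right) = \left(-370\right) \left(-21\right) = 7770$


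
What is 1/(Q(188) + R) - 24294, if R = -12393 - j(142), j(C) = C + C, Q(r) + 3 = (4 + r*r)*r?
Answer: -161135882735/6632744 ≈ -24294.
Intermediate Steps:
Q(r) = -3 + r*(4 + r²) (Q(r) = -3 + (4 + r*r)*r = -3 + (4 + r²)*r = -3 + r*(4 + r²))
j(C) = 2*C
R = -12677 (R = -12393 - 2*142 = -12393 - 1*284 = -12393 - 284 = -12677)
1/(Q(188) + R) - 24294 = 1/((-3 + 188³ + 4*188) - 12677) - 24294 = 1/((-3 + 6644672 + 752) - 12677) - 24294 = 1/(6645421 - 12677) - 24294 = 1/6632744 - 24294 = -161135882735/6632744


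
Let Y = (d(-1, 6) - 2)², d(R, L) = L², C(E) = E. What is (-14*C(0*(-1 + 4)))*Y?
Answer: 0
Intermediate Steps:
Y = 1156 (Y = (6² - 2)² = (36 - 2)² = 34² = 1156)
(-14*C(0*(-1 + 4)))*Y = -0*(-1 + 4)*1156 = -0*3*1156 = -14*0*1156 = 0*1156 = 0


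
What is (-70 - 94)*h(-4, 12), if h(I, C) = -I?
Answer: -656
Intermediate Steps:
(-70 - 94)*h(-4, 12) = (-70 - 94)*(-1*(-4)) = -164*4 = -656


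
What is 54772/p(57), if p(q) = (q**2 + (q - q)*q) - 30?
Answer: 54772/3219 ≈ 17.015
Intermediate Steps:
p(q) = -30 + q**2 (p(q) = (q**2 + 0*q) - 30 = (q**2 + 0) - 30 = q**2 - 30 = -30 + q**2)
54772/p(57) = 54772/(-30 + 57**2) = 54772/(-30 + 3249) = 54772/3219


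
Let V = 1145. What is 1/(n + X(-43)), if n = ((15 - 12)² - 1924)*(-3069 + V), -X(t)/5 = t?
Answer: 1/3684675 ≈ 2.7139e-7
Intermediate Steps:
X(t) = -5*t
n = 3684460 (n = ((15 - 12)² - 1924)*(-3069 + 1145) = (3² - 1924)*(-1924) = (9 - 1924)*(-1924) = -1915*(-1924) = 3684460)
1/(n + X(-43)) = 1/(3684460 - 5*(-43)) = 1/(3684460 + 215) = 1/3684675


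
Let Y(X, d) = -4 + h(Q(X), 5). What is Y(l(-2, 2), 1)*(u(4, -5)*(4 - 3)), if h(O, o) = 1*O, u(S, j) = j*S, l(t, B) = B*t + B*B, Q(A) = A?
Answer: 80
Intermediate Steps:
l(t, B) = B² + B*t (l(t, B) = B*t + B² = B² + B*t)
u(S, j) = S*j
h(O, o) = O
Y(X, d) = -4 + X
Y(l(-2, 2), 1)*(u(4, -5)*(4 - 3)) = (-4 + 2*(2 - 2))*((4*(-5))*(4 - 3)) = (-4 + 2*0)*(-20*1) = (-4 + 0)*(-20) = -4*(-20) = 80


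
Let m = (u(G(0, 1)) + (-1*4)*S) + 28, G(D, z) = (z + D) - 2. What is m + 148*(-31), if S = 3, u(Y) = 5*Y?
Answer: -4577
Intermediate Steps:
G(D, z) = -2 + D + z (G(D, z) = (D + z) - 2 = -2 + D + z)
m = 11 (m = (5*(-2 + 0 + 1) - 1*4*3) + 28 = (5*(-1) - 4*3) + 28 = (-5 - 12) + 28 = -17 + 28 = 11)
m + 148*(-31) = 11 + 148*(-31) = 11 - 4588 = -4577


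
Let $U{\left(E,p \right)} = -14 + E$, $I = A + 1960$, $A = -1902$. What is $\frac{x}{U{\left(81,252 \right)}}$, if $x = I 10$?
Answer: $\frac{580}{67} \approx 8.6567$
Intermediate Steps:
$I = 58$ ($I = -1902 + 1960 = 58$)
$x = 580$ ($x = 58 \cdot 10 = 580$)
$\frac{x}{U{\left(81,252 \right)}} = \frac{580}{-14 + 81} = \frac{580}{67}$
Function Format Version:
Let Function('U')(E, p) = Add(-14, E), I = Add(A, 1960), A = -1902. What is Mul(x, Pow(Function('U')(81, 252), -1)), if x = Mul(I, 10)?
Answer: Rational(580, 67) ≈ 8.6567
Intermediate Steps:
I = 58 (I = Add(-1902, 1960) = 58)
x = 580 (x = Mul(58, 10) = 580)
Mul(x, Pow(Function('U')(81, 252), -1)) = Mul(580, Pow(Add(-14, 81), -1)) = Mul(580, Pow(67, -1)) = Mul(580, Rational(1, 67)) = Rational(580, 67)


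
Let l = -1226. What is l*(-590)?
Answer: 723340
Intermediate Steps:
l*(-590) = -1226*(-590) = 723340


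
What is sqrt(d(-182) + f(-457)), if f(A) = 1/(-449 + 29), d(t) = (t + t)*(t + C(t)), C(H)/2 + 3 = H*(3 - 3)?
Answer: sqrt(3017851095)/210 ≈ 261.60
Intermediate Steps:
C(H) = -6 (C(H) = -6 + 2*(H*(3 - 3)) = -6 + 2*(H*0) = -6 + 2*0 = -6 + 0 = -6)
d(t) = 2*t*(-6 + t) (d(t) = (t + t)*(t - 6) = (2*t)*(-6 + t) = 2*t*(-6 + t))
f(A) = -1/420 (f(A) = 1/(-420) = -1/420)
sqrt(d(-182) + f(-457)) = sqrt(2*(-182)*(-6 - 182) - 1/420) = sqrt(2*(-182)*(-188) - 1/420) = sqrt(68432 - 1/420) = sqrt(28741439/420) = sqrt(3017851095)/210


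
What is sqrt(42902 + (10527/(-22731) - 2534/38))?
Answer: 6*sqrt(24660197654718)/143963 ≈ 206.97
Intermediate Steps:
sqrt(42902 + (10527/(-22731) - 2534/38)) = sqrt(42902 + (10527*(-1/22731) - 2534*1/38)) = sqrt(42902 + (-3509/7577 - 1267/19)) = sqrt(42902 - 9666730/143963) = sqrt(6166633896/143963) = 6*sqrt(24660197654718)/143963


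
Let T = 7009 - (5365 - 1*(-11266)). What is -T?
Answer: 9622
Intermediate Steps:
T = -9622 (T = 7009 - (5365 + 11266) = 7009 - 1*16631 = 7009 - 16631 = -9622)
-T = -1*(-9622) = 9622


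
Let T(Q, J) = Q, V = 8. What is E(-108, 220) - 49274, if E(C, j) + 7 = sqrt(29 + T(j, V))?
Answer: -49281 + sqrt(249) ≈ -49265.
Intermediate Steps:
E(C, j) = -7 + sqrt(29 + j)
E(-108, 220) - 49274 = (-7 + sqrt(29 + 220)) - 49274 = (-7 + sqrt(249)) - 49274 = -49281 + sqrt(249)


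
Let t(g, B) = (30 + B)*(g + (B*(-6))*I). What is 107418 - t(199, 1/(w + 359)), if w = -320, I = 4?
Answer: 51440917/507 ≈ 1.0146e+5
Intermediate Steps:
t(g, B) = (30 + B)*(g - 24*B) (t(g, B) = (30 + B)*(g + (B*(-6))*4) = (30 + B)*(g - 6*B*4) = (30 + B)*(g - 24*B))
107418 - t(199, 1/(w + 359)) = 107418 - (-720/(-320 + 359) - 24/(-320 + 359)² + 30*199 + 199/(-320 + 359)) = 107418 - (-720/39 - 24*(1/39)² + 5970 + 199/39) = 107418 - (-720*1/39 - 24*(1/39)² + 5970 + (1/39)*199) = 107418 - (-240/13 - 24*1/1521 + 5970 + 199/39) = 107418 - (-240/13 - 8/507 + 5970 + 199/39) = 107418 - 1*3020009/507 = 107418 - 3020009/507 = 51440917/507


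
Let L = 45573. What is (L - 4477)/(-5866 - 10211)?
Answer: -41096/16077 ≈ -2.5562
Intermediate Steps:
(L - 4477)/(-5866 - 10211) = (45573 - 4477)/(-5866 - 10211) = 41096/(-16077) = 41096*(-1/16077) = -41096/16077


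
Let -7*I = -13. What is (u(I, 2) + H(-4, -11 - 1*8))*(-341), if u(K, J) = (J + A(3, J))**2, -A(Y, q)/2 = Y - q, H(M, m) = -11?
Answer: 3751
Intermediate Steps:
I = 13/7 (I = -1/7*(-13) = 13/7 ≈ 1.8571)
A(Y, q) = -2*Y + 2*q (A(Y, q) = -2*(Y - q) = -2*Y + 2*q)
u(K, J) = (-6 + 3*J)**2 (u(K, J) = (J + (-2*3 + 2*J))**2 = (J + (-6 + 2*J))**2 = (-6 + 3*J)**2)
(u(I, 2) + H(-4, -11 - 1*8))*(-341) = (9*(-2 + 2)**2 - 11)*(-341) = (9*0**2 - 11)*(-341) = (9*0 - 11)*(-341) = (0 - 11)*(-341) = -11*(-341) = 3751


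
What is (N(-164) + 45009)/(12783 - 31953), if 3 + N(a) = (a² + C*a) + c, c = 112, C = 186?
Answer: -4151/1917 ≈ -2.1654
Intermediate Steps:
N(a) = 109 + a² + 186*a (N(a) = -3 + ((a² + 186*a) + 112) = -3 + (112 + a² + 186*a) = 109 + a² + 186*a)
(N(-164) + 45009)/(12783 - 31953) = ((109 + (-164)² + 186*(-164)) + 45009)/(12783 - 31953) = ((109 + 26896 - 30504) + 45009)/(-19170) = (-3499 + 45009)*(-1/19170) = 41510*(-1/19170) = -4151/1917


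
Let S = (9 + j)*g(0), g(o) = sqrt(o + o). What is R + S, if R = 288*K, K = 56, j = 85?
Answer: 16128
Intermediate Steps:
R = 16128 (R = 288*56 = 16128)
g(o) = sqrt(2)*sqrt(o) (g(o) = sqrt(2*o) = sqrt(2)*sqrt(o))
S = 0 (S = (9 + 85)*(sqrt(2)*sqrt(0)) = 94*(sqrt(2)*0) = 94*0 = 0)
R + S = 16128 + 0 = 16128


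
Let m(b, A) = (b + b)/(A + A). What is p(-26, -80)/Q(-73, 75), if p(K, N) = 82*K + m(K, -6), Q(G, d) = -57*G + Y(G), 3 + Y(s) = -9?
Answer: -6383/12447 ≈ -0.51281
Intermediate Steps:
Y(s) = -12 (Y(s) = -3 - 9 = -12)
Q(G, d) = -12 - 57*G (Q(G, d) = -57*G - 12 = -12 - 57*G)
m(b, A) = b/A (m(b, A) = (2*b)/((2*A)) = (2*b)*(1/(2*A)) = b/A)
p(K, N) = 491*K/6 (p(K, N) = 82*K + K/(-6) = 82*K + K*(-⅙) = 82*K - K/6 = 491*K/6)
p(-26, -80)/Q(-73, 75) = ((491/6)*(-26))/(-12 - 57*(-73)) = -6383/(3*(-12 + 4161)) = -6383/3/4149 = -6383/3*1/4149 = -6383/12447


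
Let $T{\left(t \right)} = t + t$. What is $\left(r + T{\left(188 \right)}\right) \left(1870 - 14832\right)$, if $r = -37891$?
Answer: $486269430$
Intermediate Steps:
$T{\left(t \right)} = 2 t$
$\left(r + T{\left(188 \right)}\right) \left(1870 - 14832\right) = \left(-37891 + 2 \cdot 188\right) \left(1870 - 14832\right) = \left(-37891 + 376\right) \left(-12962\right) = \left(-37515\right) \left(-12962\right) = 486269430$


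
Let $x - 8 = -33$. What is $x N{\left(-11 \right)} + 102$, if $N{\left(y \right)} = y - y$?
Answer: $102$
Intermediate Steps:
$x = -25$ ($x = 8 - 33 = -25$)
$N{\left(y \right)} = 0$
$x N{\left(-11 \right)} + 102 = \left(-25\right) 0 + 102 = 0 + 102 = 102$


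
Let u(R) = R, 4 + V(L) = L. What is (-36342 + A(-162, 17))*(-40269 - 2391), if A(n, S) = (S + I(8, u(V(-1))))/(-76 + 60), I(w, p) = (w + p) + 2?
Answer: 3100816755/2 ≈ 1.5504e+9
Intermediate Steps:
V(L) = -4 + L
I(w, p) = 2 + p + w (I(w, p) = (p + w) + 2 = 2 + p + w)
A(n, S) = -5/16 - S/16 (A(n, S) = (S + (2 + (-4 - 1) + 8))/(-76 + 60) = (S + (2 - 5 + 8))/(-16) = (S + 5)*(-1/16) = (5 + S)*(-1/16) = -5/16 - S/16)
(-36342 + A(-162, 17))*(-40269 - 2391) = (-36342 + (-5/16 - 1/16*17))*(-40269 - 2391) = (-36342 + (-5/16 - 17/16))*(-42660) = (-36342 - 11/8)*(-42660) = -290747/8*(-42660) = 3100816755/2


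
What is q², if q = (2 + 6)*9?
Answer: 5184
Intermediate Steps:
q = 72 (q = 8*9 = 72)
q² = 72² = 5184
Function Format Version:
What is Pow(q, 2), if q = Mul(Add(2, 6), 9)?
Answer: 5184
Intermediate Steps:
q = 72 (q = Mul(8, 9) = 72)
Pow(q, 2) = Pow(72, 2) = 5184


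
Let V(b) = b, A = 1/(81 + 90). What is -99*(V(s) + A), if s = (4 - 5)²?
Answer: -1892/19 ≈ -99.579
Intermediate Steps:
s = 1 (s = (-1)² = 1)
A = 1/171 ≈ 0.0058480
-99*(V(s) + A) = -99*(1 + 1/171) = -99*172/171 = -1892/19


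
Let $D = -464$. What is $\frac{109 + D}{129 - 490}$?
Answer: $\frac{355}{361} \approx 0.98338$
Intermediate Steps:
$\frac{109 + D}{129 - 490} = \frac{109 - 464}{129 - 490} = - \frac{355}{-361} = \left(-355\right) \left(- \frac{1}{361}\right) = \frac{355}{361}$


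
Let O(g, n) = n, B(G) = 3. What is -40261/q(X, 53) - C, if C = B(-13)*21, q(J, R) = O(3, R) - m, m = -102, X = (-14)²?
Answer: -50026/155 ≈ -322.75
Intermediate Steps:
X = 196
q(J, R) = 102 + R (q(J, R) = R - 1*(-102) = R + 102 = 102 + R)
C = 63 (C = 3*21 = 63)
-40261/q(X, 53) - C = -40261/(102 + 53) - 1*63 = -40261/155 - 63 = -50026/155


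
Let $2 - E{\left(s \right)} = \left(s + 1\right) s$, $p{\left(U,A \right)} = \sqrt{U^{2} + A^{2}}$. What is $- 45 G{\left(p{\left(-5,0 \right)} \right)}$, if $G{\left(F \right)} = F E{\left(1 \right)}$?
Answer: $0$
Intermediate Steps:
$p{\left(U,A \right)} = \sqrt{A^{2} + U^{2}}$
$E{\left(s \right)} = 2 - s \left(1 + s\right)$ ($E{\left(s \right)} = 2 - \left(s + 1\right) s = 2 - \left(1 + s\right) s = 2 - s \left(1 + s\right)$)
$G{\left(F \right)} = 0$ ($G{\left(F \right)} = F \left(2 - 1 - 1^{2}\right) = F \left(2 - 1 - 1\right) = F 0 = 0$)
$- 45 G{\left(p{\left(-5,0 \right)} \right)} = \left(-45\right) 0 = 0$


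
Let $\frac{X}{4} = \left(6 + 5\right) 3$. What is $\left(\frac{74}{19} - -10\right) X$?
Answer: $\frac{34848}{19} \approx 1834.1$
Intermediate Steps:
$X = 132$ ($X = 4 \left(6 + 5\right) 3 = 4 \cdot 11 \cdot 3 = 4 \cdot 33 = 132$)
$\left(\frac{74}{19} - -10\right) X = \left(\frac{74}{19} - -10\right) 132 = \left(74 \cdot \frac{1}{19} + 10\right) 132 = \left(\frac{74}{19} + 10\right) 132 = \frac{264}{19} \cdot 132 = \frac{34848}{19}$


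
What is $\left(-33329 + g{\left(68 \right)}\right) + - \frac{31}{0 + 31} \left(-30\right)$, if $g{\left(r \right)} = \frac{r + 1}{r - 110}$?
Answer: $- \frac{466209}{14} \approx -33301.0$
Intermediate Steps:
$g{\left(r \right)} = \frac{1 + r}{-110 + r}$
$\left(-33329 + g{\left(68 \right)}\right) + - \frac{31}{0 + 31} \left(-30\right) = \left(-33329 + \frac{1 + 68}{-110 + 68}\right) + - \frac{31}{0 + 31} \left(-30\right) = \left(-33329 + \frac{1}{-42} \cdot 69\right) + - \frac{31}{31} \left(-30\right) = \left(-33329 - \frac{23}{14}\right) + \left(-31\right) \frac{1}{31} \left(-30\right) = \left(-33329 - \frac{23}{14}\right) - -30 = - \frac{466629}{14} + 30 = - \frac{466209}{14}$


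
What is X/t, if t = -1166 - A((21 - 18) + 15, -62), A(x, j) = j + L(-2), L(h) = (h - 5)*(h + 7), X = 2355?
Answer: -2355/1069 ≈ -2.2030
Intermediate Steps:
L(h) = (-5 + h)*(7 + h)
A(x, j) = -35 + j (A(x, j) = j + (-35 + (-2)**2 + 2*(-2)) = j + (-35 + 4 - 4) = j - 35 = -35 + j)
t = -1069 (t = -1166 - (-35 - 62) = -1166 - 1*(-97) = -1166 + 97 = -1069)
X/t = 2355/(-1069) = 2355*(-1/1069) = -2355/1069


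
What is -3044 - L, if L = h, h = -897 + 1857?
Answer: -4004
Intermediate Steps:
h = 960
L = 960
-3044 - L = -3044 - 1*960 = -3044 - 960 = -4004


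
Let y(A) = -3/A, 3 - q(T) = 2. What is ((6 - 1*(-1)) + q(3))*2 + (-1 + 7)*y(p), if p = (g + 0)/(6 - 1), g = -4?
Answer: 77/2 ≈ 38.500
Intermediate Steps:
q(T) = 1 (q(T) = 3 - 1*2 = 3 - 2 = 1)
p = -⅘ (p = (-4 + 0)/(6 - 1) = -4/5 = -4*⅕ = -⅘ ≈ -0.80000)
((6 - 1*(-1)) + q(3))*2 + (-1 + 7)*y(p) = ((6 - 1*(-1)) + 1)*2 + (-1 + 7)*(-3/(-⅘)) = ((6 + 1) + 1)*2 + 6*(-3*(-5/4)) = (7 + 1)*2 + 6*(15/4) = 8*2 + 45/2 = 16 + 45/2 = 77/2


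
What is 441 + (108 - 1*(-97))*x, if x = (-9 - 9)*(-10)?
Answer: 37341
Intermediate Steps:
x = 180 (x = -18*(-10) = 180)
441 + (108 - 1*(-97))*x = 441 + (108 - 1*(-97))*180 = 441 + (108 + 97)*180 = 441 + 205*180 = 441 + 36900 = 37341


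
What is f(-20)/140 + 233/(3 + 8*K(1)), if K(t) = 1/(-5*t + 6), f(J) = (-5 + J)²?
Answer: 7899/308 ≈ 25.646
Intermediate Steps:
K(t) = 1/(6 - 5*t)
f(-20)/140 + 233/(3 + 8*K(1)) = (-5 - 20)²/140 + 233/(3 + 8*(-1/(-6 + 5*1))) = (-25)²*(1/140) + 233/(3 + 8*(-1/(-6 + 5))) = 625*(1/140) + 233/(3 + 8*(-1/(-1))) = 125/28 + 233/(3 + 8*(-1*(-1))) = 125/28 + 233/(3 + 8*1) = 125/28 + 233/(3 + 8) = 125/28 + 233/11 = 7899/308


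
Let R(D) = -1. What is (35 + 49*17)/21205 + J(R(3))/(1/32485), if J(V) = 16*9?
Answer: 99193598068/21205 ≈ 4.6778e+6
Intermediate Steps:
J(V) = 144
(35 + 49*17)/21205 + J(R(3))/(1/32485) = (35 + 49*17)/21205 + 144/(1/32485) = (35 + 833)*(1/21205) + 144/(1/32485) = 868*(1/21205) + 144*32485 = 868/21205 + 4677840 = 99193598068/21205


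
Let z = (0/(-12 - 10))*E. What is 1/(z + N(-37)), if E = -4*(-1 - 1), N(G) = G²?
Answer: 1/1369 ≈ 0.00073046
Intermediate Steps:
E = 8 (E = -4*(-2) = 8)
z = 0 (z = (0/(-12 - 10))*8 = (0/(-22))*8 = -1/22*0*8 = 0*8 = 0)
1/(z + N(-37)) = 1/(0 + (-37)²) = 1/(0 + 1369) = 1/1369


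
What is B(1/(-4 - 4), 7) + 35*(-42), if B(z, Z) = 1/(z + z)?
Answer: -1474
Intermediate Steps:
B(z, Z) = 1/(2*z)
B(1/(-4 - 4), 7) + 35*(-42) = 1/(2*(1/(-4 - 4))) + 35*(-42) = 1/(2*(1/(-8))) - 1470 = 1/(2*(-⅛)) - 1470 = (½)*(-8) - 1470 = -4 - 1470 = -1474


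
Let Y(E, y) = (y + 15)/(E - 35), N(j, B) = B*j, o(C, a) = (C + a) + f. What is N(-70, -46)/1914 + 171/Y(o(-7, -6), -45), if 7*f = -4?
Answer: 1865936/6699 ≈ 278.54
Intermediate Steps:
f = -4/7 (f = (⅐)*(-4) = -4/7 ≈ -0.57143)
o(C, a) = -4/7 + C + a (o(C, a) = (C + a) - 4/7 = -4/7 + C + a)
Y(E, y) = (15 + y)/(-35 + E)
N(-70, -46)/1914 + 171/Y(o(-7, -6), -45) = -46*(-70)/1914 + 171/(((15 - 45)/(-35 + (-4/7 - 7 - 6)))) = 3220*(1/1914) + 171/((-30/(-35 - 95/7))) = 1610/957 + 171/((-30/(-340/7))) = 1610/957 + 171/((-7/340*(-30))) = 1610/957 + 171/(21/34) = 1610/957 + 171*(34/21) = 1610/957 + 1938/7 = 1865936/6699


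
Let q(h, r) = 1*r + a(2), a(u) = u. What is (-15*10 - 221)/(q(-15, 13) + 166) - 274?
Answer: -49965/181 ≈ -276.05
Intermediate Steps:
q(h, r) = 2 + r (q(h, r) = 1*r + 2 = r + 2 = 2 + r)
(-15*10 - 221)/(q(-15, 13) + 166) - 274 = (-15*10 - 221)/((2 + 13) + 166) - 274 = (-150 - 221)/(15 + 166) - 274 = -371/181 - 274 = -49965/181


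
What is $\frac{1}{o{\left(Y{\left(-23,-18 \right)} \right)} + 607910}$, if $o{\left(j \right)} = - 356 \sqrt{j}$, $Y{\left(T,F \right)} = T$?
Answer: $\frac{303955}{184778741514} + \frac{89 i \sqrt{23}}{92389370757} \approx 1.645 \cdot 10^{-6} + 4.6199 \cdot 10^{-9} i$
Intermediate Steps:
$\frac{1}{o{\left(Y{\left(-23,-18 \right)} \right)} + 607910} = \frac{1}{- 356 \sqrt{-23} + 607910} = \frac{1}{- 356 i \sqrt{23} + 607910} = \frac{1}{607910 - 356 i \sqrt{23}}$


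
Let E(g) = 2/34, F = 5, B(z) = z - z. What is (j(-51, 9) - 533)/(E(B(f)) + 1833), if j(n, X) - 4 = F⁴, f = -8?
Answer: 816/15581 ≈ 0.052372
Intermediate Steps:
B(z) = 0
E(g) = 1/17 (E(g) = 2*(1/34) = 1/17)
j(n, X) = 629 (j(n, X) = 4 + 5⁴ = 4 + 625 = 629)
(j(-51, 9) - 533)/(E(B(f)) + 1833) = (629 - 533)/(1/17 + 1833) = 96/(31162/17) = 96*(17/31162) = 816/15581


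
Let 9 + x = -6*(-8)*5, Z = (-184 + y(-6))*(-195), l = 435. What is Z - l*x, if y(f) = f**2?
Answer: -71625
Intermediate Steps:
Z = 28860 (Z = (-184 + (-6)**2)*(-195) = (-184 + 36)*(-195) = -148*(-195) = 28860)
x = 231 (x = -9 - 6*(-8)*5 = -9 + 48*5 = -9 + 240 = 231)
Z - l*x = 28860 - 435*231 = 28860 - 1*100485 = 28860 - 100485 = -71625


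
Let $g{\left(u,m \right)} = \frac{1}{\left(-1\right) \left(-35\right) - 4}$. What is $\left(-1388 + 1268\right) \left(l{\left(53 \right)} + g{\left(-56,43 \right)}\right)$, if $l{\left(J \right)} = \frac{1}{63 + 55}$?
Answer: $- \frac{8940}{1829} \approx -4.8879$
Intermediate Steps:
$l{\left(J \right)} = \frac{1}{118}$
$g{\left(u,m \right)} = \frac{1}{31}$ ($g{\left(u,m \right)} = \frac{1}{35 - 4} = \frac{1}{31}$)
$\left(-1388 + 1268\right) \left(l{\left(53 \right)} + g{\left(-56,43 \right)}\right) = \left(-1388 + 1268\right) \left(\frac{1}{118} + \frac{1}{31}\right) = \left(-120\right) \frac{149}{3658} = - \frac{8940}{1829}$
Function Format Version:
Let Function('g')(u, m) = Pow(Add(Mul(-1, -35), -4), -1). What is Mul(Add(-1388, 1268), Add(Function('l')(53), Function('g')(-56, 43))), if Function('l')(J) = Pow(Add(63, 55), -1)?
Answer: Rational(-8940, 1829) ≈ -4.8879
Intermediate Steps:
Function('l')(J) = Rational(1, 118) (Function('l')(J) = Pow(118, -1) = Rational(1, 118))
Function('g')(u, m) = Rational(1, 31) (Function('g')(u, m) = Pow(Add(35, -4), -1) = Pow(31, -1) = Rational(1, 31))
Mul(Add(-1388, 1268), Add(Function('l')(53), Function('g')(-56, 43))) = Mul(Add(-1388, 1268), Add(Rational(1, 118), Rational(1, 31))) = Mul(-120, Rational(149, 3658)) = Rational(-8940, 1829)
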